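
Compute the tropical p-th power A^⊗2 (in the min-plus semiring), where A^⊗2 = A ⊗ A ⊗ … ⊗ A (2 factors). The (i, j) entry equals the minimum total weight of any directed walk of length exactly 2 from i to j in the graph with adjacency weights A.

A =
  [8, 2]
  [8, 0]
A^⊗2 =
  [10, 2]
  [8, 0]

Each entry (A^⊗2)_ij equals the minimum over all length-2 walks i = v_0 → v_1 → … → v_2 = j of Σ_t A[v_t][v_{t+1}]. For example, for (i, j) = (0, 1) we minimise over 2 possible intermediate vertex sequences; the minimum is 2, attained along the walk 0 → 1 → 1.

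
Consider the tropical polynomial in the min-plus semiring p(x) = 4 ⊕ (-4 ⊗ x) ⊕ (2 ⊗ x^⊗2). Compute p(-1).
p(-1) = -5

A tropical monomial a ⊗ x^⊗i evaluates to a + i · x. Evaluating each term at x = -1:
  Term 0 contributes 4 + 0 · -1 = 4
  Term 1 contributes -4 + 1 · -1 = -5
  Term 2 contributes 2 + 2 · -1 = 0
p(-1) = ⊕ of these = min[4, -5, 0] = -5.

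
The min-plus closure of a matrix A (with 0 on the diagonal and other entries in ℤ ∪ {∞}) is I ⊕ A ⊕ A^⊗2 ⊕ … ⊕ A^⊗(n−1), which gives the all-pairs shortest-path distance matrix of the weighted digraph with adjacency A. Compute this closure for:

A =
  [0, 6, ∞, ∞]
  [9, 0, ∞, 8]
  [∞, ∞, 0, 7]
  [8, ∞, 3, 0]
Closure =
  [0, 6, 17, 14]
  [9, 0, 11, 8]
  [15, 21, 0, 7]
  [8, 14, 3, 0]

This is the Floyd-Warshall all-pairs shortest-path computation. For each intermediate vertex k = 0, 1, …, 3, update dist[i][j] ← min(dist[i][j], dist[i][k] + dist[k][j]). The final matrix gives, for each (i, j), the minimum total weight of any directed path from i to j (possibly empty when i = j).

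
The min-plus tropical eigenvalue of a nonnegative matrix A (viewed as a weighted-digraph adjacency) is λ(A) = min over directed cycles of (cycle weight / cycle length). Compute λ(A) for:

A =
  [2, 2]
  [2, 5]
λ(A) = 2

Enumerate directed cycles and compute their means (weight / length). Sample:
  cycle 0 → 0: weight = 2, length = 1, mean = 2/1 ≈ 2.000
  cycle 1 → 1: weight = 5, length = 1, mean = 5/1 ≈ 5.000
  cycle 0 → 1 → 0: weight = 4, length = 2, mean = 4/2 ≈ 2.000
  cycle 1 → 0 → 1: weight = 4, length = 2, mean = 4/2 ≈ 2.000
Minimum mean = 2.000, attained e.g. along the cycle 0 → 0 with weight 2 and length 1. So λ(A) = 2/1 = 2.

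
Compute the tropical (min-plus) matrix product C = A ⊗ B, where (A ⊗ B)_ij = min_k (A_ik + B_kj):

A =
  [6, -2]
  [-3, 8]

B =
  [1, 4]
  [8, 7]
A ⊗ B =
  [6, 5]
  [-2, 1]

Apply the min-plus product entry-by-entry:
  C[0][0] = min over k of (A[0][0] + B[0][0] = 6 + 1 = 7, A[0][1] + B[1][0] = -2 + 8 = 6) = 6 (attained at k = 1)
  C[0][1] = min over k of (A[0][0] + B[0][1] = 6 + 4 = 10, A[0][1] + B[1][1] = -2 + 7 = 5) = 5 (attained at k = 1)
  C[1][0] = min over k of (A[1][0] + B[0][0] = -3 + 1 = -2, A[1][1] + B[1][0] = 8 + 8 = 16) = -2 (attained at k = 0)
  C[1][1] = min over k of (A[1][0] + B[0][1] = -3 + 4 = 1, A[1][1] + B[1][1] = 8 + 7 = 15) = 1 (attained at k = 0)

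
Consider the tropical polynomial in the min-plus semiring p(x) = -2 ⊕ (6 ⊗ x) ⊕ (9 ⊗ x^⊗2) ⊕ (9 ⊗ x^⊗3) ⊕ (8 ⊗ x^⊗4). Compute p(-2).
p(-2) = -2

A tropical monomial a ⊗ x^⊗i evaluates to a + i · x. Evaluating each term at x = -2:
  Term 0 contributes -2 + 0 · -2 = -2
  Term 1 contributes 6 + 1 · -2 = 4
  Term 2 contributes 9 + 2 · -2 = 5
  Term 3 contributes 9 + 3 · -2 = 3
  Term 4 contributes 8 + 4 · -2 = 0
p(-2) = ⊕ of these = min[-2, 4, 5, 3, 0] = -2.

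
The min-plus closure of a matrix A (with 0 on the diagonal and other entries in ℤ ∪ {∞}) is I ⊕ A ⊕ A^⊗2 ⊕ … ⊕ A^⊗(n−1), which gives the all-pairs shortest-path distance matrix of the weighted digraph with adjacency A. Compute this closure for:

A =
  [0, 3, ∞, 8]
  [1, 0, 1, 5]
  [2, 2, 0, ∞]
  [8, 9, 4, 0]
Closure =
  [0, 3, 4, 8]
  [1, 0, 1, 5]
  [2, 2, 0, 7]
  [6, 6, 4, 0]

This is the Floyd-Warshall all-pairs shortest-path computation. For each intermediate vertex k = 0, 1, …, 3, update dist[i][j] ← min(dist[i][j], dist[i][k] + dist[k][j]). The final matrix gives, for each (i, j), the minimum total weight of any directed path from i to j (possibly empty when i = j).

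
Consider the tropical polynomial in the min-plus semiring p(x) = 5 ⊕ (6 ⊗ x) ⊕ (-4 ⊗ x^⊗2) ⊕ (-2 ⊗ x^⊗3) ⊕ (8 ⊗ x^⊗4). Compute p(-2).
p(-2) = -8

A tropical monomial a ⊗ x^⊗i evaluates to a + i · x. Evaluating each term at x = -2:
  Term 0 contributes 5 + 0 · -2 = 5
  Term 1 contributes 6 + 1 · -2 = 4
  Term 2 contributes -4 + 2 · -2 = -8
  Term 3 contributes -2 + 3 · -2 = -8
  Term 4 contributes 8 + 4 · -2 = 0
p(-2) = ⊕ of these = min[5, 4, -8, -8, 0] = -8.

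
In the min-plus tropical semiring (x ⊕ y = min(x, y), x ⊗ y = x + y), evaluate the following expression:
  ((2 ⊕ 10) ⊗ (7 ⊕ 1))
((2 ⊕ 10) ⊗ (7 ⊕ 1)) = 3

Expand innermost to outermost. Recall ⊕ takes the minimum of its arguments and ⊗ takes their sum. Working out the expression ((2 ⊕ 10) ⊗ (7 ⊕ 1)) gives 3.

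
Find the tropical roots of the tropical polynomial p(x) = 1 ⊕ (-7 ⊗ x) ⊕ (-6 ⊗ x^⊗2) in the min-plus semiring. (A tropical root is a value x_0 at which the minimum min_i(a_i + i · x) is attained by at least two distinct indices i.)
Roots: {-1, 8}

Each tropical root is a break point of the lower envelope of the lines y = a_i + i · x (there are 3 lines, with slopes 0, 1, ..., 2). Only the lines that attain the minimum somewhere contribute to roots; other lines are dominated. Here the surviving (envelope) indices are i = 2, i = 1, i = 0.
Intersections between consecutive envelope lines give the roots: for adjacent envelope indices i < j the intersection is x = (a_i − a_j) / (j − i). Reading off the sorted break points: {-1, 8}.
Verification: at each break x_0, at least two indices attain the minimum of min_i(a_i + i · x_0).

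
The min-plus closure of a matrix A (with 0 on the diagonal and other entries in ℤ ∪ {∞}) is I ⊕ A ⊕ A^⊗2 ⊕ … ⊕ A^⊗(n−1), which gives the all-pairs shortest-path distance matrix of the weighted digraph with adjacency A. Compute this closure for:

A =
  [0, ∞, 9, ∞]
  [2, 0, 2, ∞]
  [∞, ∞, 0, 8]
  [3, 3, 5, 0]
Closure =
  [0, 20, 9, 17]
  [2, 0, 2, 10]
  [11, 11, 0, 8]
  [3, 3, 5, 0]

This is the Floyd-Warshall all-pairs shortest-path computation. For each intermediate vertex k = 0, 1, …, 3, update dist[i][j] ← min(dist[i][j], dist[i][k] + dist[k][j]). The final matrix gives, for each (i, j), the minimum total weight of any directed path from i to j (possibly empty when i = j).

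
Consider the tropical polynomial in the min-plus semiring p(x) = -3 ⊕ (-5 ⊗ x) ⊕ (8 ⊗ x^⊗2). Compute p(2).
p(2) = -3

A tropical monomial a ⊗ x^⊗i evaluates to a + i · x. Evaluating each term at x = 2:
  Term 0 contributes -3 + 0 · 2 = -3
  Term 1 contributes -5 + 1 · 2 = -3
  Term 2 contributes 8 + 2 · 2 = 12
p(2) = ⊕ of these = min[-3, -3, 12] = -3.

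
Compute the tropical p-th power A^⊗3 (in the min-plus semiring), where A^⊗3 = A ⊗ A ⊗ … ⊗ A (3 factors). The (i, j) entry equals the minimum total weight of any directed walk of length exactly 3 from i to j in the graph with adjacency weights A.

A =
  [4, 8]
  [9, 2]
A^⊗3 =
  [12, 12]
  [13, 6]

Each entry (A^⊗3)_ij equals the minimum over all length-3 walks i = v_0 → v_1 → … → v_3 = j of Σ_t A[v_t][v_{t+1}]. For example, for (i, j) = (0, 1) we minimise over 4 possible intermediate vertex sequences; the minimum is 12, attained along the walk 0 → 1 → 1 → 1.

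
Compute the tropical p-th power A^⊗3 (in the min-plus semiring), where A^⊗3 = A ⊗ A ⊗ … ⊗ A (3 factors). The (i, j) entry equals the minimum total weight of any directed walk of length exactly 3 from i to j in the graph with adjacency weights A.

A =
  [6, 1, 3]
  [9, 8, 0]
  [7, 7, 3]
A^⊗3 =
  [8, 8, 4]
  [10, 8, 6]
  [13, 11, 8]

Each entry (A^⊗3)_ij equals the minimum over all length-3 walks i = v_0 → v_1 → … → v_3 = j of Σ_t A[v_t][v_{t+1}]. For example, for (i, j) = (0, 2) we minimise over 9 possible intermediate vertex sequences; the minimum is 4, attained along the walk 0 → 1 → 2 → 2.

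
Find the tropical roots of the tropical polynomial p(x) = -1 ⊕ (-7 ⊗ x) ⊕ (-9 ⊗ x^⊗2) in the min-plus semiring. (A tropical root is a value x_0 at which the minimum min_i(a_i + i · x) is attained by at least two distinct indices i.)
Roots: {2, 6}

Each tropical root is a break point of the lower envelope of the lines y = a_i + i · x (there are 3 lines, with slopes 0, 1, ..., 2). Only the lines that attain the minimum somewhere contribute to roots; other lines are dominated. Here the surviving (envelope) indices are i = 2, i = 1, i = 0.
Intersections between consecutive envelope lines give the roots: for adjacent envelope indices i < j the intersection is x = (a_i − a_j) / (j − i). Reading off the sorted break points: {2, 6}.
Verification: at each break x_0, at least two indices attain the minimum of min_i(a_i + i · x_0).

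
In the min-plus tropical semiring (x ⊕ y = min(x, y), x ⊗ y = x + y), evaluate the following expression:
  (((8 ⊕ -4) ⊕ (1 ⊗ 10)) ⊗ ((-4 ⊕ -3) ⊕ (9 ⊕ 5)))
(((8 ⊕ -4) ⊕ (1 ⊗ 10)) ⊗ ((-4 ⊕ -3) ⊕ (9 ⊕ 5))) = -8

Expand innermost to outermost. Recall ⊕ takes the minimum of its arguments and ⊗ takes their sum. Working out the expression (((8 ⊕ -4) ⊕ (1 ⊗ 10)) ⊗ ((-4 ⊕ -3) ⊕ (9 ⊕ 5))) gives -8.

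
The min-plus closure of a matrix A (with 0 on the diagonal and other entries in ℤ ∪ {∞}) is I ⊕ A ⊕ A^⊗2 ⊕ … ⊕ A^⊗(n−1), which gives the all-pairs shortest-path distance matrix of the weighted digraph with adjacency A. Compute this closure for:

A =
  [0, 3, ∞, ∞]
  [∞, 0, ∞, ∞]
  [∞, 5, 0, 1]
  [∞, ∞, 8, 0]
Closure =
  [0, 3, ∞, ∞]
  [∞, 0, ∞, ∞]
  [∞, 5, 0, 1]
  [∞, 13, 8, 0]

This is the Floyd-Warshall all-pairs shortest-path computation. For each intermediate vertex k = 0, 1, …, 3, update dist[i][j] ← min(dist[i][j], dist[i][k] + dist[k][j]). The final matrix gives, for each (i, j), the minimum total weight of any directed path from i to j (possibly empty when i = j).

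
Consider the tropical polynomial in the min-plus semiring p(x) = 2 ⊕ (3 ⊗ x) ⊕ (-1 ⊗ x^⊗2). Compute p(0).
p(0) = -1

A tropical monomial a ⊗ x^⊗i evaluates to a + i · x. Evaluating each term at x = 0:
  Term 0 contributes 2 + 0 · 0 = 2
  Term 1 contributes 3 + 1 · 0 = 3
  Term 2 contributes -1 + 2 · 0 = -1
p(0) = ⊕ of these = min[2, 3, -1] = -1.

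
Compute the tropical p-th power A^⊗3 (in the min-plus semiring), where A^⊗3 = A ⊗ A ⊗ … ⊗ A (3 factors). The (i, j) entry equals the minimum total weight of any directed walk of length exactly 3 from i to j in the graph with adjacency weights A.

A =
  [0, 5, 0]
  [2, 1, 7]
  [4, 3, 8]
A^⊗3 =
  [0, 3, 0]
  [2, 3, 2]
  [4, 5, 4]

Each entry (A^⊗3)_ij equals the minimum over all length-3 walks i = v_0 → v_1 → … → v_3 = j of Σ_t A[v_t][v_{t+1}]. For example, for (i, j) = (0, 2) we minimise over 9 possible intermediate vertex sequences; the minimum is 0, attained along the walk 0 → 0 → 0 → 2.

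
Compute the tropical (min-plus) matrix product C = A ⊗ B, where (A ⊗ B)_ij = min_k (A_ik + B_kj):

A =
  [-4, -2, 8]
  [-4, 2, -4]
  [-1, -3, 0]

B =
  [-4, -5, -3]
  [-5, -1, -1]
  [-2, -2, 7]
A ⊗ B =
  [-8, -9, -7]
  [-8, -9, -7]
  [-8, -6, -4]

Apply the min-plus product entry-by-entry:
  C[0][0] = min over k of (A[0][0] + B[0][0] = -4 + -4 = -8, A[0][1] + B[1][0] = -2 + -5 = -7, A[0][2] + B[2][0] = 8 + -2 = 6) = -8 (attained at k = 0)
  C[0][1] = min over k of (A[0][0] + B[0][1] = -4 + -5 = -9, A[0][1] + B[1][1] = -2 + -1 = -3, A[0][2] + B[2][1] = 8 + -2 = 6) = -9 (attained at k = 0)
  C[0][2] = min over k of (A[0][0] + B[0][2] = -4 + -3 = -7, A[0][1] + B[1][2] = -2 + -1 = -3, A[0][2] + B[2][2] = 8 + 7 = 15) = -7 (attained at k = 0)
  C[1][0] = min over k of (A[1][0] + B[0][0] = -4 + -4 = -8, A[1][1] + B[1][0] = 2 + -5 = -3, A[1][2] + B[2][0] = -4 + -2 = -6) = -8 (attained at k = 0)
  C[1][1] = min over k of (A[1][0] + B[0][1] = -4 + -5 = -9, A[1][1] + B[1][1] = 2 + -1 = 1, A[1][2] + B[2][1] = -4 + -2 = -6) = -9 (attained at k = 0)
  C[1][2] = min over k of (A[1][0] + B[0][2] = -4 + -3 = -7, A[1][1] + B[1][2] = 2 + -1 = 1, A[1][2] + B[2][2] = -4 + 7 = 3) = -7 (attained at k = 0)
  C[2][0] = min over k of (A[2][0] + B[0][0] = -1 + -4 = -5, A[2][1] + B[1][0] = -3 + -5 = -8, A[2][2] + B[2][0] = 0 + -2 = -2) = -8 (attained at k = 1)
  C[2][1] = min over k of (A[2][0] + B[0][1] = -1 + -5 = -6, A[2][1] + B[1][1] = -3 + -1 = -4, A[2][2] + B[2][1] = 0 + -2 = -2) = -6 (attained at k = 0)
  C[2][2] = min over k of (A[2][0] + B[0][2] = -1 + -3 = -4, A[2][1] + B[1][2] = -3 + -1 = -4, A[2][2] + B[2][2] = 0 + 7 = 7) = -4 (attained at k = 0)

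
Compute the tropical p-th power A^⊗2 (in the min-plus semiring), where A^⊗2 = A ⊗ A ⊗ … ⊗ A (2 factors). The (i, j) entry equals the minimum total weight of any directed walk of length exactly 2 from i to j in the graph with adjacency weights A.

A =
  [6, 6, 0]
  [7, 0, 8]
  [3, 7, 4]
A^⊗2 =
  [3, 6, 4]
  [7, 0, 7]
  [7, 7, 3]

Each entry (A^⊗2)_ij equals the minimum over all length-2 walks i = v_0 → v_1 → … → v_2 = j of Σ_t A[v_t][v_{t+1}]. For example, for (i, j) = (0, 2) we minimise over 3 possible intermediate vertex sequences; the minimum is 4, attained along the walk 0 → 2 → 2.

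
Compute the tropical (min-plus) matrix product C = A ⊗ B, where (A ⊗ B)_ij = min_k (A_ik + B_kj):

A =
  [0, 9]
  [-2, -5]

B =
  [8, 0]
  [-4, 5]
A ⊗ B =
  [5, 0]
  [-9, -2]

Apply the min-plus product entry-by-entry:
  C[0][0] = min over k of (A[0][0] + B[0][0] = 0 + 8 = 8, A[0][1] + B[1][0] = 9 + -4 = 5) = 5 (attained at k = 1)
  C[0][1] = min over k of (A[0][0] + B[0][1] = 0 + 0 = 0, A[0][1] + B[1][1] = 9 + 5 = 14) = 0 (attained at k = 0)
  C[1][0] = min over k of (A[1][0] + B[0][0] = -2 + 8 = 6, A[1][1] + B[1][0] = -5 + -4 = -9) = -9 (attained at k = 1)
  C[1][1] = min over k of (A[1][0] + B[0][1] = -2 + 0 = -2, A[1][1] + B[1][1] = -5 + 5 = 0) = -2 (attained at k = 0)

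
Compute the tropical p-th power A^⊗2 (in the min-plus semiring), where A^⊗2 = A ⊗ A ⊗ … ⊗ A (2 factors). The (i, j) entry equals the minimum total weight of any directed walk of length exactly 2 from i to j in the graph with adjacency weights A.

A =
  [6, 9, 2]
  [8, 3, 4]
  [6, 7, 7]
A^⊗2 =
  [8, 9, 8]
  [10, 6, 7]
  [12, 10, 8]

Each entry (A^⊗2)_ij equals the minimum over all length-2 walks i = v_0 → v_1 → … → v_2 = j of Σ_t A[v_t][v_{t+1}]. For example, for (i, j) = (0, 2) we minimise over 3 possible intermediate vertex sequences; the minimum is 8, attained along the walk 0 → 0 → 2.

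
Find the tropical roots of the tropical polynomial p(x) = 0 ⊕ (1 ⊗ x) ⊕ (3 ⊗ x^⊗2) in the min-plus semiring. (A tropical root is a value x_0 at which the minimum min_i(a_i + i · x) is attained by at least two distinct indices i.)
Roots: {-2, -1}

Each tropical root is a break point of the lower envelope of the lines y = a_i + i · x (there are 3 lines, with slopes 0, 1, ..., 2). Only the lines that attain the minimum somewhere contribute to roots; other lines are dominated. Here the surviving (envelope) indices are i = 2, i = 1, i = 0.
Intersections between consecutive envelope lines give the roots: for adjacent envelope indices i < j the intersection is x = (a_i − a_j) / (j − i). Reading off the sorted break points: {-2, -1}.
Verification: at each break x_0, at least two indices attain the minimum of min_i(a_i + i · x_0).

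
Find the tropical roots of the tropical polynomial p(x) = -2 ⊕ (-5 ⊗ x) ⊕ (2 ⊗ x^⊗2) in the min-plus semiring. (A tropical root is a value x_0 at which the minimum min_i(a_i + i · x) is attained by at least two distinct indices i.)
Roots: {-7, 3}

Each tropical root is a break point of the lower envelope of the lines y = a_i + i · x (there are 3 lines, with slopes 0, 1, ..., 2). Only the lines that attain the minimum somewhere contribute to roots; other lines are dominated. Here the surviving (envelope) indices are i = 2, i = 1, i = 0.
Intersections between consecutive envelope lines give the roots: for adjacent envelope indices i < j the intersection is x = (a_i − a_j) / (j − i). Reading off the sorted break points: {-7, 3}.
Verification: at each break x_0, at least two indices attain the minimum of min_i(a_i + i · x_0).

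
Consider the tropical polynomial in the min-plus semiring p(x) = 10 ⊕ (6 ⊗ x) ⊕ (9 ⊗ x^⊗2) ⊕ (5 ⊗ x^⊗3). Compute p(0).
p(0) = 5

A tropical monomial a ⊗ x^⊗i evaluates to a + i · x. Evaluating each term at x = 0:
  Term 0 contributes 10 + 0 · 0 = 10
  Term 1 contributes 6 + 1 · 0 = 6
  Term 2 contributes 9 + 2 · 0 = 9
  Term 3 contributes 5 + 3 · 0 = 5
p(0) = ⊕ of these = min[10, 6, 9, 5] = 5.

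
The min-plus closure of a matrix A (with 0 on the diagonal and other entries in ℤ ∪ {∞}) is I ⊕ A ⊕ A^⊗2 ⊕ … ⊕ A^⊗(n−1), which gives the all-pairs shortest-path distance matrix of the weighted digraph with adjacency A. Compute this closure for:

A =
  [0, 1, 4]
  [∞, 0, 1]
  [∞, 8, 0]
Closure =
  [0, 1, 2]
  [∞, 0, 1]
  [∞, 8, 0]

This is the Floyd-Warshall all-pairs shortest-path computation. For each intermediate vertex k = 0, 1, …, 2, update dist[i][j] ← min(dist[i][j], dist[i][k] + dist[k][j]). The final matrix gives, for each (i, j), the minimum total weight of any directed path from i to j (possibly empty when i = j).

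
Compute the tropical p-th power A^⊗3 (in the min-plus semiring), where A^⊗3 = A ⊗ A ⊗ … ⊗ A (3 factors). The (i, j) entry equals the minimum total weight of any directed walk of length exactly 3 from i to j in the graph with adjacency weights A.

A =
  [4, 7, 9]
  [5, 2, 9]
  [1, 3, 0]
A^⊗3 =
  [10, 11, 9]
  [9, 6, 9]
  [1, 3, 0]

Each entry (A^⊗3)_ij equals the minimum over all length-3 walks i = v_0 → v_1 → … → v_3 = j of Σ_t A[v_t][v_{t+1}]. For example, for (i, j) = (0, 2) we minimise over 9 possible intermediate vertex sequences; the minimum is 9, attained along the walk 0 → 2 → 2 → 2.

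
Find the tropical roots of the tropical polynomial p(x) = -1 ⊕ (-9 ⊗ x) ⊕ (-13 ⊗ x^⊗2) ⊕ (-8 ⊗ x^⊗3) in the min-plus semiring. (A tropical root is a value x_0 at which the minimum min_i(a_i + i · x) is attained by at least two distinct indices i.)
Roots: {-5, 4, 8}

Each tropical root is a break point of the lower envelope of the lines y = a_i + i · x (there are 4 lines, with slopes 0, 1, ..., 3). Only the lines that attain the minimum somewhere contribute to roots; other lines are dominated. Here the surviving (envelope) indices are i = 3, i = 2, i = 1, i = 0.
Intersections between consecutive envelope lines give the roots: for adjacent envelope indices i < j the intersection is x = (a_i − a_j) / (j − i). Reading off the sorted break points: {-5, 4, 8}.
Verification: at each break x_0, at least two indices attain the minimum of min_i(a_i + i · x_0).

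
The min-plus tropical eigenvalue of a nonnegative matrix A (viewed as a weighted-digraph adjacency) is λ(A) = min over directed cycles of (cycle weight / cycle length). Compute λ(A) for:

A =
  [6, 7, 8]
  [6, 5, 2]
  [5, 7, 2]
λ(A) = 2

Enumerate directed cycles and compute their means (weight / length). Sample:
  cycle 0 → 0: weight = 6, length = 1, mean = 6/1 ≈ 6.000
  cycle 1 → 1: weight = 5, length = 1, mean = 5/1 ≈ 5.000
  cycle 2 → 2: weight = 2, length = 1, mean = 2/1 ≈ 2.000
  cycle 0 → 1 → 0: weight = 13, length = 2, mean = 13/2 ≈ 6.500
  cycle 0 → 2 → 0: weight = 13, length = 2, mean = 13/2 ≈ 6.500
  cycle 1 → 0 → 1: weight = 13, length = 2, mean = 13/2 ≈ 6.500
Minimum mean = 2.000, attained e.g. along the cycle 2 → 2 with weight 2 and length 1. So λ(A) = 2/1 = 2.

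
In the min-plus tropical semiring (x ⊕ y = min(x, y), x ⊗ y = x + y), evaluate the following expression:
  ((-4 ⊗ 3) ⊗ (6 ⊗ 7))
((-4 ⊗ 3) ⊗ (6 ⊗ 7)) = 12

Expand innermost to outermost. Recall ⊕ takes the minimum of its arguments and ⊗ takes their sum. Working out the expression ((-4 ⊗ 3) ⊗ (6 ⊗ 7)) gives 12.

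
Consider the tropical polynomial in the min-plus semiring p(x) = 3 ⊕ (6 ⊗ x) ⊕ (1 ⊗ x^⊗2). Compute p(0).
p(0) = 1

A tropical monomial a ⊗ x^⊗i evaluates to a + i · x. Evaluating each term at x = 0:
  Term 0 contributes 3 + 0 · 0 = 3
  Term 1 contributes 6 + 1 · 0 = 6
  Term 2 contributes 1 + 2 · 0 = 1
p(0) = ⊕ of these = min[3, 6, 1] = 1.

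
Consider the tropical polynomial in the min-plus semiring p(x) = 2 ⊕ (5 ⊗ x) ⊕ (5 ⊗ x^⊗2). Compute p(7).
p(7) = 2

A tropical monomial a ⊗ x^⊗i evaluates to a + i · x. Evaluating each term at x = 7:
  Term 0 contributes 2 + 0 · 7 = 2
  Term 1 contributes 5 + 1 · 7 = 12
  Term 2 contributes 5 + 2 · 7 = 19
p(7) = ⊕ of these = min[2, 12, 19] = 2.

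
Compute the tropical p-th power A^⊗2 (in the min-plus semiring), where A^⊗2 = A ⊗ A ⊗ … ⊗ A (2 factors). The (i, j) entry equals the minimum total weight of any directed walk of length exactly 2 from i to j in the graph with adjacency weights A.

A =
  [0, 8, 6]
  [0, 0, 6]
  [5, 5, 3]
A^⊗2 =
  [0, 8, 6]
  [0, 0, 6]
  [5, 5, 6]

Each entry (A^⊗2)_ij equals the minimum over all length-2 walks i = v_0 → v_1 → … → v_2 = j of Σ_t A[v_t][v_{t+1}]. For example, for (i, j) = (0, 2) we minimise over 3 possible intermediate vertex sequences; the minimum is 6, attained along the walk 0 → 0 → 2.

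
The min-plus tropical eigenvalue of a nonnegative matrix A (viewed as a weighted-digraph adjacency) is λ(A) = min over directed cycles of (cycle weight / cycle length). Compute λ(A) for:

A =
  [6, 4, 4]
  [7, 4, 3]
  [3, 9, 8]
λ(A) = 10/3

Enumerate directed cycles and compute their means (weight / length). Sample:
  cycle 0 → 0: weight = 6, length = 1, mean = 6/1 ≈ 6.000
  cycle 1 → 1: weight = 4, length = 1, mean = 4/1 ≈ 4.000
  cycle 2 → 2: weight = 8, length = 1, mean = 8/1 ≈ 8.000
  cycle 0 → 1 → 0: weight = 11, length = 2, mean = 11/2 ≈ 5.500
  cycle 0 → 2 → 0: weight = 7, length = 2, mean = 7/2 ≈ 3.500
  cycle 1 → 0 → 1: weight = 11, length = 2, mean = 11/2 ≈ 5.500
Minimum mean = 3.333, attained e.g. along the cycle 0 → 1 → 2 → 0 with weight 10 and length 3. So λ(A) = 10/3 = 10/3.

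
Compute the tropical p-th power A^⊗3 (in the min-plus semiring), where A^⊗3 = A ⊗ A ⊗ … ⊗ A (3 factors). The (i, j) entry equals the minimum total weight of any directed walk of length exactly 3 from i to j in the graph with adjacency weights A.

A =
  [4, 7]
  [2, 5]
A^⊗3 =
  [12, 15]
  [10, 13]

Each entry (A^⊗3)_ij equals the minimum over all length-3 walks i = v_0 → v_1 → … → v_3 = j of Σ_t A[v_t][v_{t+1}]. For example, for (i, j) = (0, 1) we minimise over 4 possible intermediate vertex sequences; the minimum is 15, attained along the walk 0 → 0 → 0 → 1.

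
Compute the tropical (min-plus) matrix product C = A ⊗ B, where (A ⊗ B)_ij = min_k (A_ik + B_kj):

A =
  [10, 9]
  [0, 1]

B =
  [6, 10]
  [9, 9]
A ⊗ B =
  [16, 18]
  [6, 10]

Apply the min-plus product entry-by-entry:
  C[0][0] = min over k of (A[0][0] + B[0][0] = 10 + 6 = 16, A[0][1] + B[1][0] = 9 + 9 = 18) = 16 (attained at k = 0)
  C[0][1] = min over k of (A[0][0] + B[0][1] = 10 + 10 = 20, A[0][1] + B[1][1] = 9 + 9 = 18) = 18 (attained at k = 1)
  C[1][0] = min over k of (A[1][0] + B[0][0] = 0 + 6 = 6, A[1][1] + B[1][0] = 1 + 9 = 10) = 6 (attained at k = 0)
  C[1][1] = min over k of (A[1][0] + B[0][1] = 0 + 10 = 10, A[1][1] + B[1][1] = 1 + 9 = 10) = 10 (attained at k = 0)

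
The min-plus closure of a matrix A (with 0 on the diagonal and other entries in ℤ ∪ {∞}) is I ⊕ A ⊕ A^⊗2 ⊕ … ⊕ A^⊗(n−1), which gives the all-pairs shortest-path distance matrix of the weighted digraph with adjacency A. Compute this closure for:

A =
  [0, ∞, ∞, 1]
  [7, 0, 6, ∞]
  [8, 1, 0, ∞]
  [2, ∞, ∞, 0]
Closure =
  [0, ∞, ∞, 1]
  [7, 0, 6, 8]
  [8, 1, 0, 9]
  [2, ∞, ∞, 0]

This is the Floyd-Warshall all-pairs shortest-path computation. For each intermediate vertex k = 0, 1, …, 3, update dist[i][j] ← min(dist[i][j], dist[i][k] + dist[k][j]). The final matrix gives, for each (i, j), the minimum total weight of any directed path from i to j (possibly empty when i = j).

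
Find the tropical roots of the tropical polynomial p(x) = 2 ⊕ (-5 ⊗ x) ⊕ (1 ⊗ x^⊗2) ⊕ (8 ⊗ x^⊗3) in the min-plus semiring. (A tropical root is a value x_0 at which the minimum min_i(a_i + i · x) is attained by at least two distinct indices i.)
Roots: {-7, -6, 7}

Each tropical root is a break point of the lower envelope of the lines y = a_i + i · x (there are 4 lines, with slopes 0, 1, ..., 3). Only the lines that attain the minimum somewhere contribute to roots; other lines are dominated. Here the surviving (envelope) indices are i = 3, i = 2, i = 1, i = 0.
Intersections between consecutive envelope lines give the roots: for adjacent envelope indices i < j the intersection is x = (a_i − a_j) / (j − i). Reading off the sorted break points: {-7, -6, 7}.
Verification: at each break x_0, at least two indices attain the minimum of min_i(a_i + i · x_0).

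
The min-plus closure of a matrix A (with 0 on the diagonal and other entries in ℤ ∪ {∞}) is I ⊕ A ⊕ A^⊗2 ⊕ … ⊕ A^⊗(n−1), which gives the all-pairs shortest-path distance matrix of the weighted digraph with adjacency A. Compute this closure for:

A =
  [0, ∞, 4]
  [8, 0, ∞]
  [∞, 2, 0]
Closure =
  [0, 6, 4]
  [8, 0, 12]
  [10, 2, 0]

This is the Floyd-Warshall all-pairs shortest-path computation. For each intermediate vertex k = 0, 1, …, 2, update dist[i][j] ← min(dist[i][j], dist[i][k] + dist[k][j]). The final matrix gives, for each (i, j), the minimum total weight of any directed path from i to j (possibly empty when i = j).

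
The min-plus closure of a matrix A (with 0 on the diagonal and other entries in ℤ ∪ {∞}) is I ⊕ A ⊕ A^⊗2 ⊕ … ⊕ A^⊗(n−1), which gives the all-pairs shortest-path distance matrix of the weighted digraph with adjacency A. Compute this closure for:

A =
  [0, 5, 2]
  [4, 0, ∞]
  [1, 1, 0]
Closure =
  [0, 3, 2]
  [4, 0, 6]
  [1, 1, 0]

This is the Floyd-Warshall all-pairs shortest-path computation. For each intermediate vertex k = 0, 1, …, 2, update dist[i][j] ← min(dist[i][j], dist[i][k] + dist[k][j]). The final matrix gives, for each (i, j), the minimum total weight of any directed path from i to j (possibly empty when i = j).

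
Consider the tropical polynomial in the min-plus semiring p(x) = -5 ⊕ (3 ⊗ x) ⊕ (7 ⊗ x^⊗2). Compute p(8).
p(8) = -5

A tropical monomial a ⊗ x^⊗i evaluates to a + i · x. Evaluating each term at x = 8:
  Term 0 contributes -5 + 0 · 8 = -5
  Term 1 contributes 3 + 1 · 8 = 11
  Term 2 contributes 7 + 2 · 8 = 23
p(8) = ⊕ of these = min[-5, 11, 23] = -5.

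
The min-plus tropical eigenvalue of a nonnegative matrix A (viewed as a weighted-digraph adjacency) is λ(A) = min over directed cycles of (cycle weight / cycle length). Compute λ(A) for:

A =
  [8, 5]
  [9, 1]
λ(A) = 1

Enumerate directed cycles and compute their means (weight / length). Sample:
  cycle 0 → 0: weight = 8, length = 1, mean = 8/1 ≈ 8.000
  cycle 1 → 1: weight = 1, length = 1, mean = 1/1 ≈ 1.000
  cycle 0 → 1 → 0: weight = 14, length = 2, mean = 14/2 ≈ 7.000
  cycle 1 → 0 → 1: weight = 14, length = 2, mean = 14/2 ≈ 7.000
Minimum mean = 1.000, attained e.g. along the cycle 1 → 1 with weight 1 and length 1. So λ(A) = 1/1 = 1.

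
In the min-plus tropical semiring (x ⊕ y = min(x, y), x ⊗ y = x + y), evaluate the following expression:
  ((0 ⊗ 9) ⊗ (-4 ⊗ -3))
((0 ⊗ 9) ⊗ (-4 ⊗ -3)) = 2

Expand innermost to outermost. Recall ⊕ takes the minimum of its arguments and ⊗ takes their sum. Working out the expression ((0 ⊗ 9) ⊗ (-4 ⊗ -3)) gives 2.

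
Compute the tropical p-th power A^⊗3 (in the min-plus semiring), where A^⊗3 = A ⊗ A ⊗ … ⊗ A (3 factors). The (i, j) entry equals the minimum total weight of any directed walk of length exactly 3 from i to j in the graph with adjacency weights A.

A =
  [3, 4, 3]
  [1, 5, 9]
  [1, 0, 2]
A^⊗3 =
  [4, 5, 7]
  [5, 4, 6]
  [3, 4, 4]

Each entry (A^⊗3)_ij equals the minimum over all length-3 walks i = v_0 → v_1 → … → v_3 = j of Σ_t A[v_t][v_{t+1}]. For example, for (i, j) = (0, 2) we minimise over 9 possible intermediate vertex sequences; the minimum is 7, attained along the walk 0 → 2 → 0 → 2.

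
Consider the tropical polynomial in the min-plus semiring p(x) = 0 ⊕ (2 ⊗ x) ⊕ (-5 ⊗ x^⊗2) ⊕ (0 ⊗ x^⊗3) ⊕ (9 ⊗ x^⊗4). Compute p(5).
p(5) = 0

A tropical monomial a ⊗ x^⊗i evaluates to a + i · x. Evaluating each term at x = 5:
  Term 0 contributes 0 + 0 · 5 = 0
  Term 1 contributes 2 + 1 · 5 = 7
  Term 2 contributes -5 + 2 · 5 = 5
  Term 3 contributes 0 + 3 · 5 = 15
  Term 4 contributes 9 + 4 · 5 = 29
p(5) = ⊕ of these = min[0, 7, 5, 15, 29] = 0.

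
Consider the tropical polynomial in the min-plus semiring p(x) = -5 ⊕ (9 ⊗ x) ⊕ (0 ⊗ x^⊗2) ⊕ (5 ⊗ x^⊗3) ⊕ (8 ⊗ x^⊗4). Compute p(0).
p(0) = -5

A tropical monomial a ⊗ x^⊗i evaluates to a + i · x. Evaluating each term at x = 0:
  Term 0 contributes -5 + 0 · 0 = -5
  Term 1 contributes 9 + 1 · 0 = 9
  Term 2 contributes 0 + 2 · 0 = 0
  Term 3 contributes 5 + 3 · 0 = 5
  Term 4 contributes 8 + 4 · 0 = 8
p(0) = ⊕ of these = min[-5, 9, 0, 5, 8] = -5.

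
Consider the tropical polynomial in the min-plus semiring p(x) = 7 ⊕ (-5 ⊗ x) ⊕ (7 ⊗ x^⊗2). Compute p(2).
p(2) = -3

A tropical monomial a ⊗ x^⊗i evaluates to a + i · x. Evaluating each term at x = 2:
  Term 0 contributes 7 + 0 · 2 = 7
  Term 1 contributes -5 + 1 · 2 = -3
  Term 2 contributes 7 + 2 · 2 = 11
p(2) = ⊕ of these = min[7, -3, 11] = -3.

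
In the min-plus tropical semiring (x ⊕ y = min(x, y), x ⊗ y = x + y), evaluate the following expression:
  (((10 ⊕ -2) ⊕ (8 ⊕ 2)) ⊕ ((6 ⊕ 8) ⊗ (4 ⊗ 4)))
(((10 ⊕ -2) ⊕ (8 ⊕ 2)) ⊕ ((6 ⊕ 8) ⊗ (4 ⊗ 4))) = -2

Expand innermost to outermost. Recall ⊕ takes the minimum of its arguments and ⊗ takes their sum. Working out the expression (((10 ⊕ -2) ⊕ (8 ⊕ 2)) ⊕ ((6 ⊕ 8) ⊗ (4 ⊗ 4))) gives -2.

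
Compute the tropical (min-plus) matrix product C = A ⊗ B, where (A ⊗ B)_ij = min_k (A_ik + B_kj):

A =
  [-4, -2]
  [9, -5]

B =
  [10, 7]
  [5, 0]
A ⊗ B =
  [3, -2]
  [0, -5]

Apply the min-plus product entry-by-entry:
  C[0][0] = min over k of (A[0][0] + B[0][0] = -4 + 10 = 6, A[0][1] + B[1][0] = -2 + 5 = 3) = 3 (attained at k = 1)
  C[0][1] = min over k of (A[0][0] + B[0][1] = -4 + 7 = 3, A[0][1] + B[1][1] = -2 + 0 = -2) = -2 (attained at k = 1)
  C[1][0] = min over k of (A[1][0] + B[0][0] = 9 + 10 = 19, A[1][1] + B[1][0] = -5 + 5 = 0) = 0 (attained at k = 1)
  C[1][1] = min over k of (A[1][0] + B[0][1] = 9 + 7 = 16, A[1][1] + B[1][1] = -5 + 0 = -5) = -5 (attained at k = 1)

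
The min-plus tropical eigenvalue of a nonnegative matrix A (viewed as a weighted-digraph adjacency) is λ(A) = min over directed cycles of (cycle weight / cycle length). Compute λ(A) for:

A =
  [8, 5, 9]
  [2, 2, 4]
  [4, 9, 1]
λ(A) = 1

Enumerate directed cycles and compute their means (weight / length). Sample:
  cycle 0 → 0: weight = 8, length = 1, mean = 8/1 ≈ 8.000
  cycle 1 → 1: weight = 2, length = 1, mean = 2/1 ≈ 2.000
  cycle 2 → 2: weight = 1, length = 1, mean = 1/1 ≈ 1.000
  cycle 0 → 1 → 0: weight = 7, length = 2, mean = 7/2 ≈ 3.500
  cycle 0 → 2 → 0: weight = 13, length = 2, mean = 13/2 ≈ 6.500
  cycle 1 → 0 → 1: weight = 7, length = 2, mean = 7/2 ≈ 3.500
Minimum mean = 1.000, attained e.g. along the cycle 2 → 2 with weight 1 and length 1. So λ(A) = 1/1 = 1.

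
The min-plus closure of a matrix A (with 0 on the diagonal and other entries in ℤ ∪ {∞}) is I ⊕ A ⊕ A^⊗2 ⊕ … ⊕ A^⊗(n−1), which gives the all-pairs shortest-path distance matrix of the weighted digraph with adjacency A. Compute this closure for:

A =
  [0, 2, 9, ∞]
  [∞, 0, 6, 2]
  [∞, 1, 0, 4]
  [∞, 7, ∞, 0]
Closure =
  [0, 2, 8, 4]
  [∞, 0, 6, 2]
  [∞, 1, 0, 3]
  [∞, 7, 13, 0]

This is the Floyd-Warshall all-pairs shortest-path computation. For each intermediate vertex k = 0, 1, …, 3, update dist[i][j] ← min(dist[i][j], dist[i][k] + dist[k][j]). The final matrix gives, for each (i, j), the minimum total weight of any directed path from i to j (possibly empty when i = j).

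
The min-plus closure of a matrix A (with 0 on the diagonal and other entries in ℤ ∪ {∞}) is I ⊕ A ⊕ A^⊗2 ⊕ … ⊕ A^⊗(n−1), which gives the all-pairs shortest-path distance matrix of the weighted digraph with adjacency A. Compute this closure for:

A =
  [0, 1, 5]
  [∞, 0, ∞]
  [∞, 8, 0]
Closure =
  [0, 1, 5]
  [∞, 0, ∞]
  [∞, 8, 0]

This is the Floyd-Warshall all-pairs shortest-path computation. For each intermediate vertex k = 0, 1, …, 2, update dist[i][j] ← min(dist[i][j], dist[i][k] + dist[k][j]). The final matrix gives, for each (i, j), the minimum total weight of any directed path from i to j (possibly empty when i = j).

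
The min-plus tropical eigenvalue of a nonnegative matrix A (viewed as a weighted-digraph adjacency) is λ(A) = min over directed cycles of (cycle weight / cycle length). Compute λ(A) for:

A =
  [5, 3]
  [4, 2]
λ(A) = 2

Enumerate directed cycles and compute their means (weight / length). Sample:
  cycle 0 → 0: weight = 5, length = 1, mean = 5/1 ≈ 5.000
  cycle 1 → 1: weight = 2, length = 1, mean = 2/1 ≈ 2.000
  cycle 0 → 1 → 0: weight = 7, length = 2, mean = 7/2 ≈ 3.500
  cycle 1 → 0 → 1: weight = 7, length = 2, mean = 7/2 ≈ 3.500
Minimum mean = 2.000, attained e.g. along the cycle 1 → 1 with weight 2 and length 1. So λ(A) = 2/1 = 2.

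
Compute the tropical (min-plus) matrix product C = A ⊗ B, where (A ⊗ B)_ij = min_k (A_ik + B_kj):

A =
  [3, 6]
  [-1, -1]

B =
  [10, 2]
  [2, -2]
A ⊗ B =
  [8, 4]
  [1, -3]

Apply the min-plus product entry-by-entry:
  C[0][0] = min over k of (A[0][0] + B[0][0] = 3 + 10 = 13, A[0][1] + B[1][0] = 6 + 2 = 8) = 8 (attained at k = 1)
  C[0][1] = min over k of (A[0][0] + B[0][1] = 3 + 2 = 5, A[0][1] + B[1][1] = 6 + -2 = 4) = 4 (attained at k = 1)
  C[1][0] = min over k of (A[1][0] + B[0][0] = -1 + 10 = 9, A[1][1] + B[1][0] = -1 + 2 = 1) = 1 (attained at k = 1)
  C[1][1] = min over k of (A[1][0] + B[0][1] = -1 + 2 = 1, A[1][1] + B[1][1] = -1 + -2 = -3) = -3 (attained at k = 1)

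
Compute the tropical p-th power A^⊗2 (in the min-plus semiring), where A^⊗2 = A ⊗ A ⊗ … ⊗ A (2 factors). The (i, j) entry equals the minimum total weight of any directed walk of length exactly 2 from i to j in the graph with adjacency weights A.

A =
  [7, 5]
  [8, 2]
A^⊗2 =
  [13, 7]
  [10, 4]

Each entry (A^⊗2)_ij equals the minimum over all length-2 walks i = v_0 → v_1 → … → v_2 = j of Σ_t A[v_t][v_{t+1}]. For example, for (i, j) = (0, 1) we minimise over 2 possible intermediate vertex sequences; the minimum is 7, attained along the walk 0 → 1 → 1.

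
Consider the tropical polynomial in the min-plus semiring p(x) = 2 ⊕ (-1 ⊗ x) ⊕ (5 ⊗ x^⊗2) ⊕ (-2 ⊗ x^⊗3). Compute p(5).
p(5) = 2

A tropical monomial a ⊗ x^⊗i evaluates to a + i · x. Evaluating each term at x = 5:
  Term 0 contributes 2 + 0 · 5 = 2
  Term 1 contributes -1 + 1 · 5 = 4
  Term 2 contributes 5 + 2 · 5 = 15
  Term 3 contributes -2 + 3 · 5 = 13
p(5) = ⊕ of these = min[2, 4, 15, 13] = 2.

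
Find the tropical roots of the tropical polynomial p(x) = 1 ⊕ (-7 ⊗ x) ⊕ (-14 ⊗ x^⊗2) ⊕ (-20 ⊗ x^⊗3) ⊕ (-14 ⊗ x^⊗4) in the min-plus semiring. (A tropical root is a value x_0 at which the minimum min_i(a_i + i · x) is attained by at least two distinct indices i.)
Roots: {-6, 6, 7, 8}

Each tropical root is a break point of the lower envelope of the lines y = a_i + i · x (there are 5 lines, with slopes 0, 1, ..., 4). Only the lines that attain the minimum somewhere contribute to roots; other lines are dominated. Here the surviving (envelope) indices are i = 4, i = 3, i = 2, i = 1, i = 0.
Intersections between consecutive envelope lines give the roots: for adjacent envelope indices i < j the intersection is x = (a_i − a_j) / (j − i). Reading off the sorted break points: {-6, 6, 7, 8}.
Verification: at each break x_0, at least two indices attain the minimum of min_i(a_i + i · x_0).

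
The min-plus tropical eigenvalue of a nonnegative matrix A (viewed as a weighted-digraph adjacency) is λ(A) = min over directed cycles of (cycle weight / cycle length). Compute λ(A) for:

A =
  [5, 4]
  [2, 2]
λ(A) = 2

Enumerate directed cycles and compute their means (weight / length). Sample:
  cycle 0 → 0: weight = 5, length = 1, mean = 5/1 ≈ 5.000
  cycle 1 → 1: weight = 2, length = 1, mean = 2/1 ≈ 2.000
  cycle 0 → 1 → 0: weight = 6, length = 2, mean = 6/2 ≈ 3.000
  cycle 1 → 0 → 1: weight = 6, length = 2, mean = 6/2 ≈ 3.000
Minimum mean = 2.000, attained e.g. along the cycle 1 → 1 with weight 2 and length 1. So λ(A) = 2/1 = 2.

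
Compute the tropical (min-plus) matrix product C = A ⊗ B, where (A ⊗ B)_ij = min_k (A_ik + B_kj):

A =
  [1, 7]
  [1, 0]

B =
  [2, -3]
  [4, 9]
A ⊗ B =
  [3, -2]
  [3, -2]

Apply the min-plus product entry-by-entry:
  C[0][0] = min over k of (A[0][0] + B[0][0] = 1 + 2 = 3, A[0][1] + B[1][0] = 7 + 4 = 11) = 3 (attained at k = 0)
  C[0][1] = min over k of (A[0][0] + B[0][1] = 1 + -3 = -2, A[0][1] + B[1][1] = 7 + 9 = 16) = -2 (attained at k = 0)
  C[1][0] = min over k of (A[1][0] + B[0][0] = 1 + 2 = 3, A[1][1] + B[1][0] = 0 + 4 = 4) = 3 (attained at k = 0)
  C[1][1] = min over k of (A[1][0] + B[0][1] = 1 + -3 = -2, A[1][1] + B[1][1] = 0 + 9 = 9) = -2 (attained at k = 0)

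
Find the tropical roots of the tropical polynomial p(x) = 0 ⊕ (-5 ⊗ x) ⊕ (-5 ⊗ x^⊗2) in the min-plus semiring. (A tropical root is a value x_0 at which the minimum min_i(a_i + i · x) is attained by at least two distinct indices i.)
Roots: {0, 5}

Each tropical root is a break point of the lower envelope of the lines y = a_i + i · x (there are 3 lines, with slopes 0, 1, ..., 2). Only the lines that attain the minimum somewhere contribute to roots; other lines are dominated. Here the surviving (envelope) indices are i = 2, i = 1, i = 0.
Intersections between consecutive envelope lines give the roots: for adjacent envelope indices i < j the intersection is x = (a_i − a_j) / (j − i). Reading off the sorted break points: {0, 5}.
Verification: at each break x_0, at least two indices attain the minimum of min_i(a_i + i · x_0).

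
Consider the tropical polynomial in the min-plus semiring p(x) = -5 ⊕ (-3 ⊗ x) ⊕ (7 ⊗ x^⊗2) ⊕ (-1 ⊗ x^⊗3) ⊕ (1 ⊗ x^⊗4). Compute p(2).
p(2) = -5

A tropical monomial a ⊗ x^⊗i evaluates to a + i · x. Evaluating each term at x = 2:
  Term 0 contributes -5 + 0 · 2 = -5
  Term 1 contributes -3 + 1 · 2 = -1
  Term 2 contributes 7 + 2 · 2 = 11
  Term 3 contributes -1 + 3 · 2 = 5
  Term 4 contributes 1 + 4 · 2 = 9
p(2) = ⊕ of these = min[-5, -1, 11, 5, 9] = -5.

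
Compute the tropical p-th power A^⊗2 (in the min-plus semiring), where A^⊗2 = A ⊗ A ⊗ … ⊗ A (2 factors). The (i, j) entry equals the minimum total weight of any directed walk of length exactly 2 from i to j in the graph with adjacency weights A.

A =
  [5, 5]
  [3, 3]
A^⊗2 =
  [8, 8]
  [6, 6]

Each entry (A^⊗2)_ij equals the minimum over all length-2 walks i = v_0 → v_1 → … → v_2 = j of Σ_t A[v_t][v_{t+1}]. For example, for (i, j) = (0, 1) we minimise over 2 possible intermediate vertex sequences; the minimum is 8, attained along the walk 0 → 1 → 1.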